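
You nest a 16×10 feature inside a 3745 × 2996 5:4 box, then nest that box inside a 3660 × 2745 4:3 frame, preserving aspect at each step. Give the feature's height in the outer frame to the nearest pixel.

2145 px

16×10 in 3745×2996: fills the width, so the feature is 3745.00 × 2340.62.
The 5:4 canvas is height-limited in 3660×2745, giving 3431.25 × 2745.00; scale factor 0.9162.
Applying the same ×0.9162: 2340.62 → 2144.53.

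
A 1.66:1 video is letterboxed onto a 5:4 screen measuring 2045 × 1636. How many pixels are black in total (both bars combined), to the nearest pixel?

Since 1.660 > 1.250, the video is width-limited.
The video is 2045 / 1.660 ≈ 1231.9277 px tall.
1636 − 1231.9277 = 404.0723 px of bars.
Bar area = 404.0723 × 2045 ≈ 826328 px.

826328 pixels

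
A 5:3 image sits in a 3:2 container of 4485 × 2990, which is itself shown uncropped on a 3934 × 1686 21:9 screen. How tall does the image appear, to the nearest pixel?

Inside the 4485×2990 canvas the image is width-limited at 4485.00 × 2691.00.
3:2 in 3934×1686: fills the height, so the intermediate becomes 2529.00 × 1686.00 — a scale of ×0.5639.
The image scales with it: height 2691.00 × 0.5639 ≈ 1517.40.

1517 px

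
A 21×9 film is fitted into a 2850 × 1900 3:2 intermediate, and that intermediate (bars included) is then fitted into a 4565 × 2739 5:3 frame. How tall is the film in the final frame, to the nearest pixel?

First fit — 21×9 into 2850×1900 spans the width: 2850.00 × 1221.43.
Second fit — the 3:2 canvas into 4565×2739 spans the height: 4108.50 × 2739.00 (×1.4416 from 2850×1900).
The film scales with it: height 1221.43 × 1.4416 ≈ 1760.79.

1761 px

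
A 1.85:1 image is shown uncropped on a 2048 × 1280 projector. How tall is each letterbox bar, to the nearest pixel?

1.85:1 (1.850) > 16×10 (1.600), so the image fills the width.
That makes the image 1107.03 px tall (2048 / 1.850).
Black = 1280 − 1107.03 = 172.97 px, or 86.49 per bar.

86 px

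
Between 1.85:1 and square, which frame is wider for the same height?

1.85:1

1.85 and square = 1; 1.85 > 1.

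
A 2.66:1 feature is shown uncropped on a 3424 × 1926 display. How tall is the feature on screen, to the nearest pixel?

1287 px

Since 2.660 > 1.778, the feature is width-limited.
Content height = 3424 / 2.660 ≈ 1287.22 px.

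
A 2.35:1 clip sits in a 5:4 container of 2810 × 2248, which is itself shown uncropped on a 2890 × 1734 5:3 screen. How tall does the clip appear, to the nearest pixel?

922 px

Inside the 2810×2248 canvas the clip is width-limited at 2810.00 × 1195.74.
Second fit — the 5:4 canvas into 2890×1734 spans the height: 2167.50 × 1734.00 (×0.7714 from 2810×2248).
The clip scales with it: height 1195.74 × 0.7714 ≈ 922.34.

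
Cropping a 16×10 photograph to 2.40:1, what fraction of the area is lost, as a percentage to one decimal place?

2.40:1 is wider than 16×10, so the crop keeps the full width and trims the height.
Area ratio = (1.600)/(2.400) = 66.67%; the remaining 33.33% is cropped out.

33.3%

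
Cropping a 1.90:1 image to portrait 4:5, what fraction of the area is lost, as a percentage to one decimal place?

portrait 4:5 is narrower than 1.90:1, so the crop keeps the full height and trims the width.
(0.800)/(1.900) ≈ 0.421 of the area survives, leaving 57.89% discarded.

57.9%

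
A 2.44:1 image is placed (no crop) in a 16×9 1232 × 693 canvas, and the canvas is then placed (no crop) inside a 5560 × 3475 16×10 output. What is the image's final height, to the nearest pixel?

2279 px

First fit — 2.44:1 into 1232×693 spans the width: 1232.00 × 504.92.
The 16×9 canvas is width-limited in 5560×3475, giving 5560.00 × 3127.50; scale factor 4.5130.
So the image's height is 504.92 × 4.5130 ≈ 2278.69.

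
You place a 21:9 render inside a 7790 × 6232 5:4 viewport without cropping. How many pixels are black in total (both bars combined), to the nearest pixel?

21:9 is wider than 5:4, so it spans the full width.
That makes the image 3338.5714 px tall (7790 × 9/21).
6232 − 3338.5714 = 2893.4286 px of bars.
That's 2893.4286 × 7790 ≈ 22539809 black pixels.

22539809 pixels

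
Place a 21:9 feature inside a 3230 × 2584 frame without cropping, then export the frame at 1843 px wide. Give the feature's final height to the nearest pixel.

790 px

Fitted into 3230×2584, the feature spans the width; its height is 3230 × 9/21 ≈ 1384.29 px.
The frame scales by 1843/3230 = 0.5706; 1384.29 × 0.5706 ≈ 789.86 px.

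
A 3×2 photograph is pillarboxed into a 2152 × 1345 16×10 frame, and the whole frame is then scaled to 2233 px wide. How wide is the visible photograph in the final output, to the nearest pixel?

At 2152×1345 the photograph is height-limited, so width = 1345 × 3/2 ≈ 2017.50 px.
The frame scales by 2233/2152 = 1.0376; 2017.50 × 1.0376 ≈ 2093.44 px.

2093 px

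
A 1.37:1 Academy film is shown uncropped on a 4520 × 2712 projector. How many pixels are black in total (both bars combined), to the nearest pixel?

2181967 pixels

Since 1.370 < 1.667, the film is height-limited.
Content width = 2712 × 1.370 ≈ 3715.4400 px.
Leftover width: 4520 − 3715.4400 = 804.5600 px.
Across the 2712-px span: 804.5600 × 2712 ≈ 2181967 px.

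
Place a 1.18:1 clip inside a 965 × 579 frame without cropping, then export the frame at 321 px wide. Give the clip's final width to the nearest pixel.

227 px

In the 965×579 frame the clip fills the height: width = 579 × 1.180 ≈ 683.22 px.
Scaling 965 → 321 is ×0.3326, so the width becomes 683.22 × 0.3326 ≈ 227.27 px.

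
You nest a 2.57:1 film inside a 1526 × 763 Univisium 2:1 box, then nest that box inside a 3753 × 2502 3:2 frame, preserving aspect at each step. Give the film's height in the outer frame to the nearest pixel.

1460 px

2.57:1 in 1526×763: fills the width, so the film is 1526.00 × 593.77.
Second fit — the Univisium 2:1 canvas into 3753×2502 spans the width: 3753.00 × 1876.50 (×2.4594 from 1526×763).
Applying the same ×2.4594: 593.77 → 1460.31.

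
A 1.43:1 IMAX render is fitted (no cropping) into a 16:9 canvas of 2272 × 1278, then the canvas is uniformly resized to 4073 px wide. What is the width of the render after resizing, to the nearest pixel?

In the 2272×1278 frame the render fills the height: width = 1278 × 1.430 ≈ 1827.54 px.
Scaling 2272 → 4073 is ×1.7927, so the width becomes 1827.54 × 1.7927 ≈ 3276.22 px.

3276 px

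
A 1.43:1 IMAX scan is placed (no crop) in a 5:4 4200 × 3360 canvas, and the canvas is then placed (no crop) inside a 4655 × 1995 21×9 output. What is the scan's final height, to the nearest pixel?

1.43:1 IMAX in 4200×3360: fills the width, so the scan is 4200.00 × 2937.06.
5:4 in 4655×1995: fills the height, so the intermediate becomes 2493.75 × 1995.00 — a scale of ×0.5938.
The scan scales with it: height 2937.06 × 0.5938 ≈ 1743.88.

1744 px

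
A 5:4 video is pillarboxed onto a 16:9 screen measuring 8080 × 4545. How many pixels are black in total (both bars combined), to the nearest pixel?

10902319 pixels

Since 1.250 < 1.778, the video is height-limited.
The video is 4545 × 5/4 ≈ 5681.2500 px wide.
Leftover width: 8080 − 5681.2500 = 2398.7500 px.
Across the 4545-px span: 2398.7500 × 4545 ≈ 10902319 px.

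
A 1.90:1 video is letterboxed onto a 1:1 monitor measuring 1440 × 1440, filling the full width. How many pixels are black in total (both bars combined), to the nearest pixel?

982232 pixels

Content height = 1440 / 1.900 ≈ 757.8947 px.
1440 − 757.8947 = 682.1053 px of bars.
That's 682.1053 × 1440 ≈ 982232 black pixels.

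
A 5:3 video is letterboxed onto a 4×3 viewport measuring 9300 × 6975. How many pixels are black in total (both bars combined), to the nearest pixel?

5:3 is wider than 4×3, so it spans the full width.
Content height = 9300 × 3/5 ≈ 5580.0000 px.
6975 − 5580.0000 = 1395.0000 px of bars.
Across the 9300-px span: 1395.0000 × 9300 ≈ 12973500 px.

12973500 pixels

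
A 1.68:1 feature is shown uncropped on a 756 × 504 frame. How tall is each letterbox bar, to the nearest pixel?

27 px

1.68:1 is wider than 3×2, so it spans the full width.
That makes the image 450.00 px tall (756 / 1.680).
Black = 504 − 450.00 = 54.00 px, or 27.00 per bar.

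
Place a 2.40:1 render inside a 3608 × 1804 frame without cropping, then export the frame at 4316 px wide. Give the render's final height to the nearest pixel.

Fitted into 3608×1804, the render spans the width; its height is 3608 / 2.400 ≈ 1503.33 px.
Scaling 3608 → 4316 is ×1.1962, so the height becomes 1503.33 × 1.1962 ≈ 1798.33 px.

1798 px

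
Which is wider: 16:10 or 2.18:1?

2.18:1

16:10 = 1.6 and 2.18; 2.18 > 1.6.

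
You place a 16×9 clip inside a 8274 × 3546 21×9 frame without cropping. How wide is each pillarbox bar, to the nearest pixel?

Since 1.778 < 2.333, the clip is height-limited.
Content width = 3546 × 16/9 ≈ 6304.00 px.
Leftover width: 8274 − 6304.00 = 1970.00 px → 985.00 each side.

985 px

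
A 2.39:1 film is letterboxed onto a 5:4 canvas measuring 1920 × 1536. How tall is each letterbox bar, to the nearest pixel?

2.39:1 is wider than 5:4, so it spans the full width.
Content height = 1920 / 2.390 ≈ 803.35 px.
1536 − 803.35 = 732.65 px of bars (366.33 each).

366 px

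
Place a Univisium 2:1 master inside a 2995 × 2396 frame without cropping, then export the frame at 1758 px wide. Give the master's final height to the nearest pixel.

In the 2995×2396 frame the master fills the width: height = 2995 × 1/2 ≈ 1497.50 px.
Scaling 2995 → 1758 is ×0.5870, so the height becomes 1497.50 × 0.5870 ≈ 879.00 px.

879 px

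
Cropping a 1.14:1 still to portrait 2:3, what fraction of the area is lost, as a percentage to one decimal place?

41.5%

Going from 1.14:1 to portrait 2:3 means cutting width while keeping height.
Area ratio = (0.667)/(1.140) = 58.48%; the remaining 41.52% is cropped out.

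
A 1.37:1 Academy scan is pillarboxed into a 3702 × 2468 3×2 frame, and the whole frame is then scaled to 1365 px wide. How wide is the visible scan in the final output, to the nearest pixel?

1247 px

In the 3702×2468 frame the scan fills the height: width = 2468 × 1.370 ≈ 3381.16 px.
The frame scales by 1365/3702 = 0.3687; 3381.16 × 0.3687 ≈ 1246.70 px.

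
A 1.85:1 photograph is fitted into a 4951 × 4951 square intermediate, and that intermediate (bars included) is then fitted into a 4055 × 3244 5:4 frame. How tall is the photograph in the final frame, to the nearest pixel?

1754 px

Inside the 4951×4951 canvas the photograph is width-limited at 4951.00 × 2676.22.
square in 4055×3244: fills the height, so the intermediate becomes 3244.00 × 3244.00 — a scale of ×0.6552.
So the photograph's height is 2676.22 × 0.6552 ≈ 1753.51.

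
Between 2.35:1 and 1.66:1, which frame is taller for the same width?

2.35 and 1.66; 2.35 > 1.66. The smaller width-to-height ratio is the taller frame.

1.66:1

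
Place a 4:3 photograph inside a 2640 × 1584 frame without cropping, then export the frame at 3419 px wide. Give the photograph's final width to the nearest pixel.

2735 px

Fitted into 2640×1584, the photograph spans the height; its width is 1584 × 4/3 ≈ 2112.00 px.
The frame scales by 3419/2640 = 1.2951; 2112.00 × 1.2951 ≈ 2735.20 px.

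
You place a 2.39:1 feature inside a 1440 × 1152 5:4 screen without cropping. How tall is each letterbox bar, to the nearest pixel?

275 px

Since 2.390 > 1.250, the feature is width-limited.
The feature is 1440 / 2.390 ≈ 602.51 px tall.
Black = 1152 − 602.51 = 549.49 px, or 274.74 per bar.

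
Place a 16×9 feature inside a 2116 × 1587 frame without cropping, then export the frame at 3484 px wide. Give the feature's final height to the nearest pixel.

1960 px

Fitted into 2116×1587, the feature spans the width; its height is 2116 × 9/16 ≈ 1190.25 px.
The frame scales by 3484/2116 = 1.6465; 1190.25 × 1.6465 ≈ 1959.75 px.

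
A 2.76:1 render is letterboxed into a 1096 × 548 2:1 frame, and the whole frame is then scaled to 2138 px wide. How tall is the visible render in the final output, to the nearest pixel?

775 px

Fitted into 1096×548, the render spans the width; its height is 1096 / 2.760 ≈ 397.10 px.
The frame scales by 2138/1096 = 1.9507; 397.10 × 1.9507 ≈ 774.64 px.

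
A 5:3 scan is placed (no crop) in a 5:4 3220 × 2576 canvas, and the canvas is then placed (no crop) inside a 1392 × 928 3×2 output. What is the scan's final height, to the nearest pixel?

Inside the 3220×2576 canvas the scan is width-limited at 3220.00 × 1932.00.
Second fit — the 5:4 canvas into 1392×928 spans the height: 1160.00 × 928.00 (×0.3602 from 3220×2576).
So the scan's height is 1932.00 × 0.3602 ≈ 696.00.

696 px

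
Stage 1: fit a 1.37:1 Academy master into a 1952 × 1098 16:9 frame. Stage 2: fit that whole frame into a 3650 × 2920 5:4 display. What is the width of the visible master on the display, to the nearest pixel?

2813 px

First fit — 1.37:1 Academy into 1952×1098 spans the height: 1504.26 × 1098.00.
Second fit — the 16:9 canvas into 3650×2920 spans the width: 3650.00 × 2053.12 (×1.8699 from 1952×1098).
Applying the same ×1.8699: 1504.26 → 2812.78.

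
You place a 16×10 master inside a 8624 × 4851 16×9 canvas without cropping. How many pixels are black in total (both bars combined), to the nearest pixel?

4183502 pixels

16×10 (1.600) < 16×9 (1.778), so the master fills the height.
Content width = 4851 × 16/10 ≈ 7761.6000 px.
8624 − 7761.6000 = 862.4000 px of bars.
Bar area = 862.4000 × 4851 ≈ 4183502 px.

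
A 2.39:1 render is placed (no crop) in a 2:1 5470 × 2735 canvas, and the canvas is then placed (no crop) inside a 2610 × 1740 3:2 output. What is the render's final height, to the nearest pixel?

First fit — 2.39:1 into 5470×2735 spans the width: 5470.00 × 2288.70.
Second fit — the 2:1 canvas into 2610×1740 spans the width: 2610.00 × 1305.00 (×0.4771 from 5470×2735).
Applying the same ×0.4771: 2288.70 → 1092.05.

1092 px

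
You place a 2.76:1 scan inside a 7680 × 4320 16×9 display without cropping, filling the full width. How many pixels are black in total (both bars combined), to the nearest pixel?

11807165 pixels

Content height = 7680 / 2.760 ≈ 2782.6087 px.
Leftover height: 4320 − 2782.6087 = 1537.3913 px.
Bar area = 1537.3913 × 7680 ≈ 11807165 px.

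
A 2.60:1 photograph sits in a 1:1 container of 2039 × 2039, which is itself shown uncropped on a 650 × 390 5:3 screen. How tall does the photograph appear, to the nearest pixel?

150 px

Inside the 2039×2039 canvas the photograph is width-limited at 2039.00 × 784.23.
1:1 in 650×390: fills the height, so the intermediate becomes 390.00 × 390.00 — a scale of ×0.1913.
Applying the same ×0.1913: 784.23 → 150.00.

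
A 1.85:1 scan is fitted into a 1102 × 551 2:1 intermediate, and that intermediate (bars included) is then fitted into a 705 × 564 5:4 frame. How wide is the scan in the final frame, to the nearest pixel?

652 px

Inside the 1102×551 canvas the scan is height-limited at 1019.35 × 551.00.
Second fit — the 2:1 canvas into 705×564 spans the width: 705.00 × 352.50 (×0.6397 from 1102×551).
Applying the same ×0.6397: 1019.35 → 652.12.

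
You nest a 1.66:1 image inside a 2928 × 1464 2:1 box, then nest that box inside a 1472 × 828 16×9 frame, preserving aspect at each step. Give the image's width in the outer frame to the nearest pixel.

1.66:1 in 2928×1464: fills the height, so the image is 2430.24 × 1464.00.
2:1 in 1472×828: fills the width, so the intermediate becomes 1472.00 × 736.00 — a scale of ×0.5027.
The image scales with it: width 2430.24 × 0.5027 ≈ 1221.76.

1222 px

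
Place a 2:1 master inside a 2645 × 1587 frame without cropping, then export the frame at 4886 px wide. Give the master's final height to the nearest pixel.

2443 px

In the 2645×1587 frame the master fills the width: height = 2645 × 1/2 ≈ 1322.50 px.
The frame scales by 4886/2645 = 1.8473; 1322.50 × 1.8473 ≈ 2443.00 px.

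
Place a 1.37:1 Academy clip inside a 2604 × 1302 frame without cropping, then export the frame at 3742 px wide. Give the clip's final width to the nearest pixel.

2563 px

In the 2604×1302 frame the clip fills the height: width = 1302 × 1.370 ≈ 1783.74 px.
Scaling 2604 → 3742 is ×1.4370, so the width becomes 1783.74 × 1.4370 ≈ 2563.27 px.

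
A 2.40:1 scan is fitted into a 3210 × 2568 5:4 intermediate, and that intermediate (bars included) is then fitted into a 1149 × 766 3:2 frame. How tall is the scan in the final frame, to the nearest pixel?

399 px

2.40:1 in 3210×2568: fills the width, so the scan is 3210.00 × 1337.50.
5:4 in 1149×766: fills the height, so the intermediate becomes 957.50 × 766.00 — a scale of ×0.2983.
The scan scales with it: height 1337.50 × 0.2983 ≈ 398.96.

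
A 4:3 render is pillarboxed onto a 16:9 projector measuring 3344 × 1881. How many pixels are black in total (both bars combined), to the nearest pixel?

1572516 pixels

Since 1.333 < 1.778, the render is height-limited.
Content width = 1881 × 4/3 ≈ 2508.0000 px.
3344 − 2508.0000 = 836.0000 px of bars.
That's 836.0000 × 1881 ≈ 1572516 black pixels.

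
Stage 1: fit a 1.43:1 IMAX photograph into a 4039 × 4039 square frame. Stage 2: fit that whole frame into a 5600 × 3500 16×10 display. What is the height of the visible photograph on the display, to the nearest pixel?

2448 px

Inside the 4039×4039 canvas the photograph is width-limited at 4039.00 × 2824.48.
Second fit — the square canvas into 5600×3500 spans the height: 3500.00 × 3500.00 (×0.8666 from 4039×4039).
The photograph scales with it: height 2824.48 × 0.8666 ≈ 2447.55.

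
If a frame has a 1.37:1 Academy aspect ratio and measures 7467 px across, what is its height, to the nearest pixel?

5450 px

Height = 7467 / 1.370 = 5450.36.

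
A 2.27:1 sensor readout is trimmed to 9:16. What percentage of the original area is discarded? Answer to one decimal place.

Going from 2.27:1 to 9:16 means cutting width while keeping height.
(0.562)/(2.270) ≈ 0.248 of the area survives, leaving 75.22% discarded.

75.2%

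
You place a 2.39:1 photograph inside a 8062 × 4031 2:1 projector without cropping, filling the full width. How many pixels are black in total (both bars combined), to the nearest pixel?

5303008 pixels

Content height = 8062 / 2.390 ≈ 3373.2218 px.
Black = 4031 − 3373.2218 = 657.7782 px.
Bar area = 657.7782 × 8062 ≈ 5303008 px.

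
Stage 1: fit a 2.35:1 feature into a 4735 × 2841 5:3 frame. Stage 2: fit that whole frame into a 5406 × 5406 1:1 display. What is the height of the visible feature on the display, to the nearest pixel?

2300 px

Inside the 4735×2841 canvas the feature is width-limited at 4735.00 × 2014.89.
5:3 in 5406×5406: fills the width, so the intermediate becomes 5406.00 × 3243.60 — a scale of ×1.1417.
So the feature's height is 2014.89 × 1.1417 ≈ 2300.43.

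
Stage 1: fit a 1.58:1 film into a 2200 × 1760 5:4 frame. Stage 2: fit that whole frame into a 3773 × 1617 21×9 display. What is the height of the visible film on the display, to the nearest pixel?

1279 px

1.58:1 in 2200×1760: fills the width, so the film is 2200.00 × 1392.41.
Second fit — the 5:4 canvas into 3773×1617 spans the height: 2021.25 × 1617.00 (×0.9187 from 2200×1760).
The film scales with it: height 1392.41 × 0.9187 ≈ 1279.27.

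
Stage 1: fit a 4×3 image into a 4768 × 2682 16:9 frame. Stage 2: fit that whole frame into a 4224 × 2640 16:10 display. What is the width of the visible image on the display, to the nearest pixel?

Inside the 4768×2682 canvas the image is height-limited at 3576.00 × 2682.00.
Second fit — the 16:9 canvas into 4224×2640 spans the width: 4224.00 × 2376.00 (×0.8859 from 4768×2682).
So the image's width is 3576.00 × 0.8859 ≈ 3168.00.

3168 px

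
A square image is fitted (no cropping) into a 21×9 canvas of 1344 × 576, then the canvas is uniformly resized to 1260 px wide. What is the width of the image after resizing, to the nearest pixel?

In the 1344×576 frame the image fills the height: width = 576 × 1/1 ≈ 576.00 px.
Scaling 1344 → 1260 is ×0.9375, so the width becomes 576.00 × 0.9375 ≈ 540.00 px.

540 px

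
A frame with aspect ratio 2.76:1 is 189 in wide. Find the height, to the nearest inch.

68 in

At 2.76:1, 189 / 2.760 ≈ 68.48.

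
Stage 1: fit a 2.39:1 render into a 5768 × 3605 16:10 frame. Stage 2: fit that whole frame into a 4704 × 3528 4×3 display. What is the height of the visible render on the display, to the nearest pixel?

1968 px

2.39:1 in 5768×3605: fills the width, so the render is 5768.00 × 2413.39.
The 16:10 canvas is width-limited in 4704×3528, giving 4704.00 × 2940.00; scale factor 0.8155.
So the render's height is 2413.39 × 0.8155 ≈ 1968.20.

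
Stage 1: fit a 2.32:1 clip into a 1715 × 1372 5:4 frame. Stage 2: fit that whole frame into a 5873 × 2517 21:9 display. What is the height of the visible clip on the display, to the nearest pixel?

1356 px

2.32:1 in 1715×1372: fills the width, so the clip is 1715.00 × 739.22.
Second fit — the 5:4 canvas into 5873×2517 spans the height: 3146.25 × 2517.00 (×1.8345 from 1715×1372).
So the clip's height is 739.22 × 1.8345 ≈ 1356.14.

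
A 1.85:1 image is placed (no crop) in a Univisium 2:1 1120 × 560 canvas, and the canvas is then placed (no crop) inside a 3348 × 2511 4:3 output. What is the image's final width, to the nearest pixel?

Inside the 1120×560 canvas the image is height-limited at 1036.00 × 560.00.
Univisium 2:1 in 3348×2511: fills the width, so the intermediate becomes 3348.00 × 1674.00 — a scale of ×2.9893.
So the image's width is 1036.00 × 2.9893 ≈ 3096.90.

3097 px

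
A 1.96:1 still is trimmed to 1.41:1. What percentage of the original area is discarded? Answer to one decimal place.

The height stays; only width is cut (since 1.41:1 is narrower than 1.96:1).
Area ratio = (1.410)/(1.960) = 71.94%; the remaining 28.06% is cropped out.

28.1%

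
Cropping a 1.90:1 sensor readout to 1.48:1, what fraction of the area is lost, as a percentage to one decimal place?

22.1%

The height stays; only width is cut (since 1.48:1 is narrower than 1.90:1).
Fraction kept = (1.480)/(1.900) ≈ 77.89%, so 22.11% is lost.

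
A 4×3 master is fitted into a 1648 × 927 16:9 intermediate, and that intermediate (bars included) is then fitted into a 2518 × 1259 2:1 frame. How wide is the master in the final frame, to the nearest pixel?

1679 px

First fit — 4×3 into 1648×927 spans the height: 1236.00 × 927.00.
The 16:9 canvas is height-limited in 2518×1259, giving 2238.22 × 1259.00; scale factor 1.3581.
So the master's width is 1236.00 × 1.3581 ≈ 1678.67.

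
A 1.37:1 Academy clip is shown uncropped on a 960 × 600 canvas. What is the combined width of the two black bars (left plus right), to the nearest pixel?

138 px

Since 1.370 < 1.600, the clip is height-limited.
Content width = 600 × 1.370 ≈ 822.00 px.
960 − 822.00 = 138.00 px of bars.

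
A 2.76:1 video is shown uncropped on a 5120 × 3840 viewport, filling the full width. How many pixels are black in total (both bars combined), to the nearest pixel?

10162829 pixels

The video is 5120 / 2.760 ≈ 1855.0725 px tall.
Black = 3840 − 1855.0725 = 1984.9275 px.
Across the 5120-px span: 1984.9275 × 5120 ≈ 10162829 px.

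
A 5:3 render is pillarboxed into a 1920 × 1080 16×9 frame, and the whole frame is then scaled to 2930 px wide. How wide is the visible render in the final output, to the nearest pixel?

At 1920×1080 the render is height-limited, so width = 1080 × 5/3 ≈ 1800.00 px.
The frame scales by 2930/1920 = 1.5260; 1800.00 × 1.5260 ≈ 2746.88 px.

2747 px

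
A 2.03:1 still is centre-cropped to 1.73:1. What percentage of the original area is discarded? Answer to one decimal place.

14.8%

1.73:1 is narrower than 2.03:1, so the crop keeps the full height and trims the width.
Fraction kept = (1.730)/(2.030) ≈ 85.22%, so 14.78% is lost.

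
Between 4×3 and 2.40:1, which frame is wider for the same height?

2.40:1

4×3 = 1.333 and 2.4; 2.4 > 1.333.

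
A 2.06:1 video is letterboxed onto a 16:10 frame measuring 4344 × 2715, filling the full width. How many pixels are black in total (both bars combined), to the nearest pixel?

2633603 pixels

That makes the image 2108.7379 px tall (4344 / 2.060).
Black = 2715 − 2108.7379 = 606.2621 px.
That's 606.2621 × 4344 ≈ 2633603 black pixels.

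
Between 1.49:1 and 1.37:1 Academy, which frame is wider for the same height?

1.49 and 1.37; 1.49 > 1.37.

1.49:1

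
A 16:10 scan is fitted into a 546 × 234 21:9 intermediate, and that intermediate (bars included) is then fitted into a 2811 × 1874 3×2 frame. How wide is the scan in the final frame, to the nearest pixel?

1928 px

First fit — 16:10 into 546×234 spans the height: 374.40 × 234.00.
21:9 in 2811×1874: fills the width, so the intermediate becomes 2811.00 × 1204.71 — a scale of ×5.1484.
Applying the same ×5.1484: 374.40 → 1927.54.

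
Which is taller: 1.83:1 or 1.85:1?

1.83 and 1.85; 1.85 > 1.83. The smaller width-to-height ratio is the taller frame.

1.83:1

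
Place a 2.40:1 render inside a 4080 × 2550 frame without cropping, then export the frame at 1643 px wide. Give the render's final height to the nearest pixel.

Fitted into 4080×2550, the render spans the width; its height is 4080 / 2.400 ≈ 1700.00 px.
The frame scales by 1643/4080 = 0.4027; 1700.00 × 0.4027 ≈ 684.58 px.

685 px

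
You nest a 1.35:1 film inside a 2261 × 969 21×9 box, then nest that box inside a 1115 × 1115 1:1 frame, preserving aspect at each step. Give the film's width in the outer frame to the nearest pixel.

645 px

1.35:1 in 2261×969: fills the height, so the film is 1308.15 × 969.00.
The 21×9 canvas is width-limited in 1115×1115, giving 1115.00 × 477.86; scale factor 0.4931.
The film scales with it: width 1308.15 × 0.4931 ≈ 645.11.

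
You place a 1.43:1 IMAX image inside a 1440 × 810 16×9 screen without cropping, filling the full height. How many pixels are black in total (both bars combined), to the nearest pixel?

Content width = 810 × 1.430 ≈ 1158.3000 px.
Black = 1440 − 1158.3000 = 281.7000 px.
That's 281.7000 × 810 ≈ 228177 black pixels.

228177 pixels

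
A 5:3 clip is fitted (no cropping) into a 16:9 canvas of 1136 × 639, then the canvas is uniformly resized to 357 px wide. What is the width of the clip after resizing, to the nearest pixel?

At 1136×639 the clip is height-limited, so width = 639 × 5/3 ≈ 1065.00 px.
Resizing to 357 px wide multiplies everything by 0.3143: 1065.00 → 334.69 px.

335 px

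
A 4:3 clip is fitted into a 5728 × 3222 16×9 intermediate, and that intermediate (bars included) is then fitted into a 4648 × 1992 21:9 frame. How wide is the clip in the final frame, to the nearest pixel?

2656 px

4:3 in 5728×3222: fills the height, so the clip is 4296.00 × 3222.00.
Second fit — the 16×9 canvas into 4648×1992 spans the height: 3541.33 × 1992.00 (×0.6182 from 5728×3222).
Applying the same ×0.6182: 4296.00 → 2656.00.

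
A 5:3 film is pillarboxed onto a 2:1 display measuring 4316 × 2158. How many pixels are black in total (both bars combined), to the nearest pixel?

5:3 is narrower than 2:1, so it spans the full height.
Content width = 2158 × 5/3 ≈ 3596.6667 px.
Black = 4316 − 3596.6667 = 719.3333 px.
Bar area = 719.3333 × 2158 ≈ 1552321 px.

1552321 pixels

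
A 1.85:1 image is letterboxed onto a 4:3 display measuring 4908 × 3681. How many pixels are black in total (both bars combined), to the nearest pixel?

Since 1.850 > 1.333, the image is width-limited.
That makes the image 2652.9730 px tall (4908 / 1.850).
Black = 3681 − 2652.9730 = 1028.0270 px.
Bar area = 1028.0270 × 4908 ≈ 5045557 px.

5045557 pixels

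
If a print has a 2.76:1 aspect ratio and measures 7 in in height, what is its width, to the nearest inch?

19 in

Width = 7 × 2.760 = 19.32.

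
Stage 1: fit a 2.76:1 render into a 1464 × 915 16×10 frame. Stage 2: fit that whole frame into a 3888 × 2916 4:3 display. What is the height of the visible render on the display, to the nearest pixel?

1409 px

Inside the 1464×915 canvas the render is width-limited at 1464.00 × 530.43.
16×10 in 3888×2916: fills the width, so the intermediate becomes 3888.00 × 2430.00 — a scale of ×2.6557.
Applying the same ×2.6557: 530.43 → 1408.70.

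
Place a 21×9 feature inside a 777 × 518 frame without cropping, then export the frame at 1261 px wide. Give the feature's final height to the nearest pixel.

540 px

In the 777×518 frame the feature fills the width: height = 777 × 9/21 ≈ 333.00 px.
Scaling 777 → 1261 is ×1.6229, so the height becomes 333.00 × 1.6229 ≈ 540.43 px.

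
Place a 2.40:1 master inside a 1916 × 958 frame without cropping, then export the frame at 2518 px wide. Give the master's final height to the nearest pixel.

1049 px

At 1916×958 the master is width-limited, so height = 1916 / 2.400 ≈ 798.33 px.
The frame scales by 2518/1916 = 1.3142; 798.33 × 1.3142 ≈ 1049.17 px.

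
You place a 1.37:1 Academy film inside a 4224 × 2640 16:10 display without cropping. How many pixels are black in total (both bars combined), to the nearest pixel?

1603008 pixels

Since 1.370 < 1.600, the film is height-limited.
The film is 2640 × 1.370 ≈ 3616.8000 px wide.
Leftover width: 4224 − 3616.8000 = 607.2000 px.
Bar area = 607.2000 × 2640 ≈ 1603008 px.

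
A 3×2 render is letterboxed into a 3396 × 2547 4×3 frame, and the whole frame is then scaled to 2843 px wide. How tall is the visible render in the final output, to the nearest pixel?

Fitted into 3396×2547, the render spans the width; its height is 3396 × 2/3 ≈ 2264.00 px.
The frame scales by 2843/3396 = 0.8372; 2264.00 × 0.8372 ≈ 1895.33 px.

1895 px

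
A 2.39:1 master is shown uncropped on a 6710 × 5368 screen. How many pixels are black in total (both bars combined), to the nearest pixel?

17180744 pixels

Since 2.390 > 1.250, the master is width-limited.
That makes the image 2807.5314 px tall (6710 / 2.390).
Leftover height: 5368 − 2807.5314 = 2560.4686 px.
Bar area = 2560.4686 × 6710 ≈ 17180744 px.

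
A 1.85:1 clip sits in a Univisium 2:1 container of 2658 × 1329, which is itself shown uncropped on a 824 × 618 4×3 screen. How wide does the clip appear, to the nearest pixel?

762 px

First fit — 1.85:1 into 2658×1329 spans the height: 2458.65 × 1329.00.
Univisium 2:1 in 824×618: fills the width, so the intermediate becomes 824.00 × 412.00 — a scale of ×0.3100.
So the clip's width is 2458.65 × 0.3100 ≈ 762.20.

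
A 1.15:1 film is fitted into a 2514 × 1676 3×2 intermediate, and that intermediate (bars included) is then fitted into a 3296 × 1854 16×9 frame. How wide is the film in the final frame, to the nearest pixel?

1.15:1 in 2514×1676: fills the height, so the film is 1927.40 × 1676.00.
3×2 in 3296×1854: fills the height, so the intermediate becomes 2781.00 × 1854.00 — a scale of ×1.1062.
Applying the same ×1.1062: 1927.40 → 2132.10.

2132 px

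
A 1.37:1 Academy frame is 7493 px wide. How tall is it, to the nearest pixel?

Height = 7493 / 1.370 = 5469.34.

5469 px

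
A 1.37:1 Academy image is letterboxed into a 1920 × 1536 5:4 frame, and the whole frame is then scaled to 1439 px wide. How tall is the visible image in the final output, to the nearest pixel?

Fitted into 1920×1536, the image spans the width; its height is 1920 / 1.370 ≈ 1401.46 px.
Resizing to 1439 px wide multiplies everything by 0.7495: 1401.46 → 1050.36 px.

1050 px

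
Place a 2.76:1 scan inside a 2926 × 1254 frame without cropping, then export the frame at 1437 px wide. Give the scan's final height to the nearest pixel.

521 px

In the 2926×1254 frame the scan fills the width: height = 2926 / 2.760 ≈ 1060.14 px.
Resizing to 1437 px wide multiplies everything by 0.4911: 1060.14 → 520.65 px.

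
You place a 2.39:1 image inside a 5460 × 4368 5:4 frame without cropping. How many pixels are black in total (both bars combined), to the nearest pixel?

11375807 pixels

Since 2.390 > 1.250, the image is width-limited.
That makes the image 2284.5188 px tall (5460 / 2.390).
Leftover height: 4368 − 2284.5188 = 2083.4812 px.
Bar area = 2083.4812 × 5460 ≈ 11375807 px.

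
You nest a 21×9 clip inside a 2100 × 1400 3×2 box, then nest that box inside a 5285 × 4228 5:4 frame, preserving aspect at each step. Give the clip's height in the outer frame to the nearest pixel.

2265 px

21×9 in 2100×1400: fills the width, so the clip is 2100.00 × 900.00.
3×2 in 5285×4228: fills the width, so the intermediate becomes 5285.00 × 3523.33 — a scale of ×2.5167.
Applying the same ×2.5167: 900.00 → 2265.00.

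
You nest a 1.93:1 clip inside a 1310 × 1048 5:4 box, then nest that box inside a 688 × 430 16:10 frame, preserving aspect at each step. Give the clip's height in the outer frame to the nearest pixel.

278 px

Inside the 1310×1048 canvas the clip is width-limited at 1310.00 × 678.76.
The 5:4 canvas is height-limited in 688×430, giving 537.50 × 430.00; scale factor 0.4103.
So the clip's height is 678.76 × 0.4103 ≈ 278.50.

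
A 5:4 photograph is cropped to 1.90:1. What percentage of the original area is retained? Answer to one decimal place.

65.8%

The width stays; only height is cut (since 1.90:1 is wider than 5:4).
Area ratio = (1.250)/(1.900) = 65.79% retained.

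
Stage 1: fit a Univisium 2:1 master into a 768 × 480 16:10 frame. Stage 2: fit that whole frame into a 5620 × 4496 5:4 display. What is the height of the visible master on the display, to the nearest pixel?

Univisium 2:1 in 768×480: fills the width, so the master is 768.00 × 384.00.
Second fit — the 16:10 canvas into 5620×4496 spans the width: 5620.00 × 3512.50 (×7.3177 from 768×480).
So the master's height is 384.00 × 7.3177 ≈ 2810.00.

2810 px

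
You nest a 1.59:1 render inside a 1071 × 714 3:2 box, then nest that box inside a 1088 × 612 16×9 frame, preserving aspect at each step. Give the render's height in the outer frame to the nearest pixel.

1.59:1 in 1071×714: fills the width, so the render is 1071.00 × 673.58.
The 3:2 canvas is height-limited in 1088×612, giving 918.00 × 612.00; scale factor 0.8571.
So the render's height is 673.58 × 0.8571 ≈ 577.36.

577 px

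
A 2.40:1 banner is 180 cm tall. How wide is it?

At 2.40:1, 180 × 2.400 ≈ 432.

432 cm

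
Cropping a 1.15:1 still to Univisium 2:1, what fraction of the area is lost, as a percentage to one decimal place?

42.5%

Going from 1.15:1 to Univisium 2:1 means cutting height while keeping width.
Fraction kept = (1.150)/(2.000) ≈ 57.50%, so 42.50% is lost.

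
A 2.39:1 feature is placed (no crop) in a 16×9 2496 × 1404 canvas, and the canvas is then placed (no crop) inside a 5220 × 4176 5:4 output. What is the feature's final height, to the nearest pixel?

Inside the 2496×1404 canvas the feature is width-limited at 2496.00 × 1044.35.
Second fit — the 16×9 canvas into 5220×4176 spans the width: 5220.00 × 2936.25 (×2.0913 from 2496×1404).
So the feature's height is 1044.35 × 2.0913 ≈ 2184.10.

2184 px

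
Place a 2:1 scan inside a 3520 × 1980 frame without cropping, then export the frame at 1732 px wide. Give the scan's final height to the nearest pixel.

866 px

At 3520×1980 the scan is width-limited, so height = 3520 × 1/2 ≈ 1760.00 px.
Scaling 3520 → 1732 is ×0.4920, so the height becomes 1760.00 × 0.4920 ≈ 866.00 px.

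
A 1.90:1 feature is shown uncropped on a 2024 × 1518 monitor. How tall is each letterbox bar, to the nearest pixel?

226 px

1.90:1 is wider than 4:3, so it spans the full width.
The feature is 2024 / 1.900 ≈ 1065.26 px tall.
1518 − 1065.26 = 452.74 px of bars (226.37 each).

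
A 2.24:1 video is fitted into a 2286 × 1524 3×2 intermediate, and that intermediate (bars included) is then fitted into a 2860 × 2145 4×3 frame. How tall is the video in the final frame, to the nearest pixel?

1277 px

First fit — 2.24:1 into 2286×1524 spans the width: 2286.00 × 1020.54.
The 3×2 canvas is width-limited in 2860×2145, giving 2860.00 × 1906.67; scale factor 1.2511.
The video scales with it: height 1020.54 × 1.2511 ≈ 1276.79.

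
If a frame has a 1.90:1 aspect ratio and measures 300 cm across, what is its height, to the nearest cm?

At 1.90:1, 300 / 1.900 ≈ 157.89.

158 cm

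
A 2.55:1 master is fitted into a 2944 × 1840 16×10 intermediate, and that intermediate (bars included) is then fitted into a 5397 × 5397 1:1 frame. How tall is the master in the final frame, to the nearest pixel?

2.55:1 in 2944×1840: fills the width, so the master is 2944.00 × 1154.51.
16×10 in 5397×5397: fills the width, so the intermediate becomes 5397.00 × 3373.12 — a scale of ×1.8332.
Applying the same ×1.8332: 1154.51 → 2116.47.

2116 px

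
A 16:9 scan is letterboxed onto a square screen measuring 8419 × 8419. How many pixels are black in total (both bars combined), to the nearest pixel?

Since 1.778 > 1.000, the scan is width-limited.
The scan is 8419 × 9/16 ≈ 4735.6875 px tall.
8419 − 4735.6875 = 3683.3125 px of bars.
Across the 8419-px span: 3683.3125 × 8419 ≈ 31009808 px.

31009808 pixels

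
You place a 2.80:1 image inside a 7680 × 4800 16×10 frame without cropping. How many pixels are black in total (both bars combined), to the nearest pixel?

15798857 pixels

Since 2.800 > 1.600, the image is width-limited.
Content height = 7680 / 2.800 ≈ 2742.8571 px.
Leftover height: 4800 − 2742.8571 = 2057.1429 px.
Bar area = 2057.1429 × 7680 ≈ 15798857 px.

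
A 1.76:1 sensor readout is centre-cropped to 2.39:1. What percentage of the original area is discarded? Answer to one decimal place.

26.4%

The width stays; only height is cut (since 2.39:1 is wider than 1.76:1).
Fraction kept = (1.760)/(2.390) ≈ 73.64%, so 26.36% is lost.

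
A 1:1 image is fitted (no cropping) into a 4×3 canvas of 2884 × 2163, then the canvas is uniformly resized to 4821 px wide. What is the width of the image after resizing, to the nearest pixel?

In the 2884×2163 frame the image fills the height: width = 2163 × 1/1 ≈ 2163.00 px.
Resizing to 4821 px wide multiplies everything by 1.6716: 2163.00 → 3615.75 px.

3616 px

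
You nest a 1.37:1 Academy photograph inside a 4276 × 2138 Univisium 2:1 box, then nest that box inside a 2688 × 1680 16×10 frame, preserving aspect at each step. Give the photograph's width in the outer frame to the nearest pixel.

1.37:1 Academy in 4276×2138: fills the height, so the photograph is 2929.06 × 2138.00.
The Univisium 2:1 canvas is width-limited in 2688×1680, giving 2688.00 × 1344.00; scale factor 0.6286.
The photograph scales with it: width 2929.06 × 0.6286 ≈ 1841.28.

1841 px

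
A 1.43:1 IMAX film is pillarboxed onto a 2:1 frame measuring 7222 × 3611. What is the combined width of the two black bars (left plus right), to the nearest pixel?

Since 1.430 < 2.000, the film is height-limited.
That makes the image 5163.73 px wide (3611 × 1.430).
Leftover width: 7222 − 5163.73 = 2058.27 px.

2058 px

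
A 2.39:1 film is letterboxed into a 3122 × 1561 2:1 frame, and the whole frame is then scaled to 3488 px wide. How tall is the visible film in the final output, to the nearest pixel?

1459 px

At 3122×1561 the film is width-limited, so height = 3122 / 2.390 ≈ 1306.28 px.
The frame scales by 3488/3122 = 1.1172; 1306.28 × 1.1172 ≈ 1459.41 px.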